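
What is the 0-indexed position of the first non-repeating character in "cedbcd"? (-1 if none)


Input: cedbcd
Character frequencies:
  'b': 1
  'c': 2
  'd': 2
  'e': 1
Scanning left to right for freq == 1:
  Position 0 ('c'): freq=2, skip
  Position 1 ('e'): unique! => answer = 1

1


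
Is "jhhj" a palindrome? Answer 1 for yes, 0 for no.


Input: jhhj
Reversed: jhhj
  Compare pos 0 ('j') with pos 3 ('j'): match
  Compare pos 1 ('h') with pos 2 ('h'): match
Result: palindrome

1


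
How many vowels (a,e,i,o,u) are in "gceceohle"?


Input: gceceohle
Checking each character:
  'g' at position 0: consonant
  'c' at position 1: consonant
  'e' at position 2: vowel (running total: 1)
  'c' at position 3: consonant
  'e' at position 4: vowel (running total: 2)
  'o' at position 5: vowel (running total: 3)
  'h' at position 6: consonant
  'l' at position 7: consonant
  'e' at position 8: vowel (running total: 4)
Total vowels: 4

4


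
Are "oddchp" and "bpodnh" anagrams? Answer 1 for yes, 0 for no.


Strings: "oddchp", "bpodnh"
Sorted first:  cddhop
Sorted second: bdhnop
Differ at position 0: 'c' vs 'b' => not anagrams

0


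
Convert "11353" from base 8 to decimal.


Input: "11353" in base 8
Positional expansion:
  Digit '1' (value 1) x 8^4 = 4096
  Digit '1' (value 1) x 8^3 = 512
  Digit '3' (value 3) x 8^2 = 192
  Digit '5' (value 5) x 8^1 = 40
  Digit '3' (value 3) x 8^0 = 3
Sum = 4843

4843


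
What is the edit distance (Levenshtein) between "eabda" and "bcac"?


Computing edit distance: "eabda" -> "bcac"
DP table:
           b    c    a    c
      0    1    2    3    4
  e   1    1    2    3    4
  a   2    2    2    2    3
  b   3    2    3    3    3
  d   4    3    3    4    4
  a   5    4    4    3    4
Edit distance = dp[5][4] = 4

4


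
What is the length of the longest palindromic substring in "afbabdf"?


Input: "afbabdf"
Checking substrings for palindromes:
  [2:5] "bab" (len 3) => palindrome
Longest palindromic substring: "bab" with length 3

3


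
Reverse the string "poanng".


Input: poanng
Reading characters right to left:
  Position 5: 'g'
  Position 4: 'n'
  Position 3: 'n'
  Position 2: 'a'
  Position 1: 'o'
  Position 0: 'p'
Reversed: gnnaop

gnnaop


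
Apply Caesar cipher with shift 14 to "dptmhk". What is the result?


Caesar cipher: shift "dptmhk" by 14
  'd' (pos 3) + 14 = pos 17 = 'r'
  'p' (pos 15) + 14 = pos 3 = 'd'
  't' (pos 19) + 14 = pos 7 = 'h'
  'm' (pos 12) + 14 = pos 0 = 'a'
  'h' (pos 7) + 14 = pos 21 = 'v'
  'k' (pos 10) + 14 = pos 24 = 'y'
Result: rdhavy

rdhavy


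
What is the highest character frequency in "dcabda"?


Input: dcabda
Character counts:
  'a': 2
  'b': 1
  'c': 1
  'd': 2
Maximum frequency: 2

2


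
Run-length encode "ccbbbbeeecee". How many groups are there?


Input: ccbbbbeeecee
Scanning for consecutive runs:
  Group 1: 'c' x 2 (positions 0-1)
  Group 2: 'b' x 4 (positions 2-5)
  Group 3: 'e' x 3 (positions 6-8)
  Group 4: 'c' x 1 (positions 9-9)
  Group 5: 'e' x 2 (positions 10-11)
Total groups: 5

5


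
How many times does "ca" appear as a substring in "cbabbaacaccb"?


Searching for "ca" in "cbabbaacaccb"
Scanning each position:
  Position 0: "cb" => no
  Position 1: "ba" => no
  Position 2: "ab" => no
  Position 3: "bb" => no
  Position 4: "ba" => no
  Position 5: "aa" => no
  Position 6: "ac" => no
  Position 7: "ca" => MATCH
  Position 8: "ac" => no
  Position 9: "cc" => no
  Position 10: "cb" => no
Total occurrences: 1

1


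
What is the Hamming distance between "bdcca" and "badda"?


Comparing "bdcca" and "badda" position by position:
  Position 0: 'b' vs 'b' => same
  Position 1: 'd' vs 'a' => differ
  Position 2: 'c' vs 'd' => differ
  Position 3: 'c' vs 'd' => differ
  Position 4: 'a' vs 'a' => same
Total differences (Hamming distance): 3

3


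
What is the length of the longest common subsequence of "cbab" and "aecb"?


LCS of "cbab" and "aecb"
DP table:
           a    e    c    b
      0    0    0    0    0
  c   0    0    0    1    1
  b   0    0    0    1    2
  a   0    1    1    1    2
  b   0    1    1    1    2
LCS length = dp[4][4] = 2

2


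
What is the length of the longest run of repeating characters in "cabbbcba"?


Input: "cabbbcba"
Scanning for longest run:
  Position 1 ('a'): new char, reset run to 1
  Position 2 ('b'): new char, reset run to 1
  Position 3 ('b'): continues run of 'b', length=2
  Position 4 ('b'): continues run of 'b', length=3
  Position 5 ('c'): new char, reset run to 1
  Position 6 ('b'): new char, reset run to 1
  Position 7 ('a'): new char, reset run to 1
Longest run: 'b' with length 3

3


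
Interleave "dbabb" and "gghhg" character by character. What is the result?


Interleaving "dbabb" and "gghhg":
  Position 0: 'd' from first, 'g' from second => "dg"
  Position 1: 'b' from first, 'g' from second => "bg"
  Position 2: 'a' from first, 'h' from second => "ah"
  Position 3: 'b' from first, 'h' from second => "bh"
  Position 4: 'b' from first, 'g' from second => "bg"
Result: dgbgahbhbg

dgbgahbhbg


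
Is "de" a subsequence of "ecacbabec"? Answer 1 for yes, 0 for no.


Check if "de" is a subsequence of "ecacbabec"
Greedy scan:
  Position 0 ('e'): no match needed
  Position 1 ('c'): no match needed
  Position 2 ('a'): no match needed
  Position 3 ('c'): no match needed
  Position 4 ('b'): no match needed
  Position 5 ('a'): no match needed
  Position 6 ('b'): no match needed
  Position 7 ('e'): no match needed
  Position 8 ('c'): no match needed
Only matched 0/2 characters => not a subsequence

0


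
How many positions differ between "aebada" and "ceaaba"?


Comparing "aebada" and "ceaaba" position by position:
  Position 0: 'a' vs 'c' => DIFFER
  Position 1: 'e' vs 'e' => same
  Position 2: 'b' vs 'a' => DIFFER
  Position 3: 'a' vs 'a' => same
  Position 4: 'd' vs 'b' => DIFFER
  Position 5: 'a' vs 'a' => same
Positions that differ: 3

3


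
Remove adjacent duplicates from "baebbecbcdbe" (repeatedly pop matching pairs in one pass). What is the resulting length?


Input: baebbecbcdbe
Stack-based adjacent duplicate removal:
  Read 'b': push. Stack: b
  Read 'a': push. Stack: ba
  Read 'e': push. Stack: bae
  Read 'b': push. Stack: baeb
  Read 'b': matches stack top 'b' => pop. Stack: bae
  Read 'e': matches stack top 'e' => pop. Stack: ba
  Read 'c': push. Stack: bac
  Read 'b': push. Stack: bacb
  Read 'c': push. Stack: bacbc
  Read 'd': push. Stack: bacbcd
  Read 'b': push. Stack: bacbcdb
  Read 'e': push. Stack: bacbcdbe
Final stack: "bacbcdbe" (length 8)

8


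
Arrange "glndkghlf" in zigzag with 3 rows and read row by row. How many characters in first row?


Zigzag "glndkghlf" into 3 rows:
Placing characters:
  'g' => row 0
  'l' => row 1
  'n' => row 2
  'd' => row 1
  'k' => row 0
  'g' => row 1
  'h' => row 2
  'l' => row 1
  'f' => row 0
Rows:
  Row 0: "gkf"
  Row 1: "ldgl"
  Row 2: "nh"
First row length: 3

3


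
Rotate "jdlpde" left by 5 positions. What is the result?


Input: "jdlpde", rotate left by 5
First 5 characters: "jdlpd"
Remaining characters: "e"
Concatenate remaining + first: "e" + "jdlpd" = "ejdlpd"

ejdlpd


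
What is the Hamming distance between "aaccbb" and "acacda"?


Comparing "aaccbb" and "acacda" position by position:
  Position 0: 'a' vs 'a' => same
  Position 1: 'a' vs 'c' => differ
  Position 2: 'c' vs 'a' => differ
  Position 3: 'c' vs 'c' => same
  Position 4: 'b' vs 'd' => differ
  Position 5: 'b' vs 'a' => differ
Total differences (Hamming distance): 4

4


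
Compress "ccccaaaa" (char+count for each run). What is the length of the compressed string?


Input: ccccaaaa
Runs:
  'c' x 4 => "c4"
  'a' x 4 => "a4"
Compressed: "c4a4"
Compressed length: 4

4


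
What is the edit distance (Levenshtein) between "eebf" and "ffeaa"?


Computing edit distance: "eebf" -> "ffeaa"
DP table:
           f    f    e    a    a
      0    1    2    3    4    5
  e   1    1    2    2    3    4
  e   2    2    2    2    3    4
  b   3    3    3    3    3    4
  f   4    3    3    4    4    4
Edit distance = dp[4][5] = 4

4


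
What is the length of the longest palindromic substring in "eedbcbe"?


Input: "eedbcbe"
Checking substrings for palindromes:
  [3:6] "bcb" (len 3) => palindrome
  [0:2] "ee" (len 2) => palindrome
Longest palindromic substring: "bcb" with length 3

3


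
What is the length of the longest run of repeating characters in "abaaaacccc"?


Input: "abaaaacccc"
Scanning for longest run:
  Position 1 ('b'): new char, reset run to 1
  Position 2 ('a'): new char, reset run to 1
  Position 3 ('a'): continues run of 'a', length=2
  Position 4 ('a'): continues run of 'a', length=3
  Position 5 ('a'): continues run of 'a', length=4
  Position 6 ('c'): new char, reset run to 1
  Position 7 ('c'): continues run of 'c', length=2
  Position 8 ('c'): continues run of 'c', length=3
  Position 9 ('c'): continues run of 'c', length=4
Longest run: 'a' with length 4

4


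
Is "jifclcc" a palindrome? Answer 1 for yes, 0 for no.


Input: jifclcc
Reversed: cclcfij
  Compare pos 0 ('j') with pos 6 ('c'): MISMATCH
  Compare pos 1 ('i') with pos 5 ('c'): MISMATCH
  Compare pos 2 ('f') with pos 4 ('l'): MISMATCH
Result: not a palindrome

0


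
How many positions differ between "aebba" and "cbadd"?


Comparing "aebba" and "cbadd" position by position:
  Position 0: 'a' vs 'c' => DIFFER
  Position 1: 'e' vs 'b' => DIFFER
  Position 2: 'b' vs 'a' => DIFFER
  Position 3: 'b' vs 'd' => DIFFER
  Position 4: 'a' vs 'd' => DIFFER
Positions that differ: 5

5


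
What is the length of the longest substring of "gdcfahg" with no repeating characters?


Input: "gdcfahg"
Sliding window (track last position of each char):
  Position 0 ('g'): window [0,0] length 1 -- new best
  Position 1 ('d'): window [0,1] length 2 -- new best
  Position 2 ('c'): window [0,2] length 3 -- new best
  Position 3 ('f'): window [0,3] length 4 -- new best
  Position 4 ('a'): window [0,4] length 5 -- new best
  Position 5 ('h'): window [0,5] length 6 -- new best
  Position 6 ('g'): repeat (last at 0), move window start to 1
  Position 6 ('g'): window [1,6] length 6
Longest substring with no repeats: "gdcfah" with length 6

6


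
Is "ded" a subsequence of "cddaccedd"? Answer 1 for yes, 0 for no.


Check if "ded" is a subsequence of "cddaccedd"
Greedy scan:
  Position 0 ('c'): no match needed
  Position 1 ('d'): matches sub[0] = 'd'
  Position 2 ('d'): no match needed
  Position 3 ('a'): no match needed
  Position 4 ('c'): no match needed
  Position 5 ('c'): no match needed
  Position 6 ('e'): matches sub[1] = 'e'
  Position 7 ('d'): matches sub[2] = 'd'
  Position 8 ('d'): no match needed
All 3 characters matched => is a subsequence

1


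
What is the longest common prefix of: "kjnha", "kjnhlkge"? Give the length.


Words: kjnha, kjnhlkge
  Position 0: all 'k' => match
  Position 1: all 'j' => match
  Position 2: all 'n' => match
  Position 3: all 'h' => match
  Position 4: ('a', 'l') => mismatch, stop
LCP = "kjnh" (length 4)

4


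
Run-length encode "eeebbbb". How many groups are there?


Input: eeebbbb
Scanning for consecutive runs:
  Group 1: 'e' x 3 (positions 0-2)
  Group 2: 'b' x 4 (positions 3-6)
Total groups: 2

2


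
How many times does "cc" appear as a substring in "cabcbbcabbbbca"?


Searching for "cc" in "cabcbbcabbbbca"
Scanning each position:
  Position 0: "ca" => no
  Position 1: "ab" => no
  Position 2: "bc" => no
  Position 3: "cb" => no
  Position 4: "bb" => no
  Position 5: "bc" => no
  Position 6: "ca" => no
  Position 7: "ab" => no
  Position 8: "bb" => no
  Position 9: "bb" => no
  Position 10: "bb" => no
  Position 11: "bc" => no
  Position 12: "ca" => no
Total occurrences: 0

0


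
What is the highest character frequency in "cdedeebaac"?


Input: cdedeebaac
Character counts:
  'a': 2
  'b': 1
  'c': 2
  'd': 2
  'e': 3
Maximum frequency: 3

3


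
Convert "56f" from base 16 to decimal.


Input: "56f" in base 16
Positional expansion:
  Digit '5' (value 5) x 16^2 = 1280
  Digit '6' (value 6) x 16^1 = 96
  Digit 'f' (value 15) x 16^0 = 15
Sum = 1391

1391


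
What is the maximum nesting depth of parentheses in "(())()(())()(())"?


Input: "(())()(())()(())"
Tracking depth:
  Position 0 '(': depth becomes 1
  Position 1 '(': depth becomes 2
  Position 2 ')': depth becomes 1
  Position 3 ')': depth becomes 0
  Position 4 '(': depth becomes 1
  Position 5 ')': depth becomes 0
  Position 6 '(': depth becomes 1
  Position 7 '(': depth becomes 2
  Position 8 ')': depth becomes 1
  Position 9 ')': depth becomes 0
  Position 10 '(': depth becomes 1
  Position 11 ')': depth becomes 0
  Position 12 '(': depth becomes 1
  Position 13 '(': depth becomes 2
  Position 14 ')': depth becomes 1
  Position 15 ')': depth becomes 0
Maximum depth reached: 2

2


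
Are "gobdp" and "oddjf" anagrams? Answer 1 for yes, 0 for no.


Strings: "gobdp", "oddjf"
Sorted first:  bdgop
Sorted second: ddfjo
Differ at position 0: 'b' vs 'd' => not anagrams

0


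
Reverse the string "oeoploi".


Input: oeoploi
Reading characters right to left:
  Position 6: 'i'
  Position 5: 'o'
  Position 4: 'l'
  Position 3: 'p'
  Position 2: 'o'
  Position 1: 'e'
  Position 0: 'o'
Reversed: iolpoeo

iolpoeo


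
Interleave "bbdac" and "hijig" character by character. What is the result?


Interleaving "bbdac" and "hijig":
  Position 0: 'b' from first, 'h' from second => "bh"
  Position 1: 'b' from first, 'i' from second => "bi"
  Position 2: 'd' from first, 'j' from second => "dj"
  Position 3: 'a' from first, 'i' from second => "ai"
  Position 4: 'c' from first, 'g' from second => "cg"
Result: bhbidjaicg

bhbidjaicg


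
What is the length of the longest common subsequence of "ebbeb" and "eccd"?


LCS of "ebbeb" and "eccd"
DP table:
           e    c    c    d
      0    0    0    0    0
  e   0    1    1    1    1
  b   0    1    1    1    1
  b   0    1    1    1    1
  e   0    1    1    1    1
  b   0    1    1    1    1
LCS length = dp[5][4] = 1

1


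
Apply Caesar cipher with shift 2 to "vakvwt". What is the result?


Caesar cipher: shift "vakvwt" by 2
  'v' (pos 21) + 2 = pos 23 = 'x'
  'a' (pos 0) + 2 = pos 2 = 'c'
  'k' (pos 10) + 2 = pos 12 = 'm'
  'v' (pos 21) + 2 = pos 23 = 'x'
  'w' (pos 22) + 2 = pos 24 = 'y'
  't' (pos 19) + 2 = pos 21 = 'v'
Result: xcmxyv

xcmxyv


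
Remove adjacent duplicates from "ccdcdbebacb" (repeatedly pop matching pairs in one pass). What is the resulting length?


Input: ccdcdbebacb
Stack-based adjacent duplicate removal:
  Read 'c': push. Stack: c
  Read 'c': matches stack top 'c' => pop. Stack: (empty)
  Read 'd': push. Stack: d
  Read 'c': push. Stack: dc
  Read 'd': push. Stack: dcd
  Read 'b': push. Stack: dcdb
  Read 'e': push. Stack: dcdbe
  Read 'b': push. Stack: dcdbeb
  Read 'a': push. Stack: dcdbeba
  Read 'c': push. Stack: dcdbebac
  Read 'b': push. Stack: dcdbebacb
Final stack: "dcdbebacb" (length 9)

9


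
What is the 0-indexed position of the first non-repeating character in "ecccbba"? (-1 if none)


Input: ecccbba
Character frequencies:
  'a': 1
  'b': 2
  'c': 3
  'e': 1
Scanning left to right for freq == 1:
  Position 0 ('e'): unique! => answer = 0

0


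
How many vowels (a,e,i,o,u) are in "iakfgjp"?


Input: iakfgjp
Checking each character:
  'i' at position 0: vowel (running total: 1)
  'a' at position 1: vowel (running total: 2)
  'k' at position 2: consonant
  'f' at position 3: consonant
  'g' at position 4: consonant
  'j' at position 5: consonant
  'p' at position 6: consonant
Total vowels: 2

2


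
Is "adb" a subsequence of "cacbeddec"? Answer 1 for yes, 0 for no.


Check if "adb" is a subsequence of "cacbeddec"
Greedy scan:
  Position 0 ('c'): no match needed
  Position 1 ('a'): matches sub[0] = 'a'
  Position 2 ('c'): no match needed
  Position 3 ('b'): no match needed
  Position 4 ('e'): no match needed
  Position 5 ('d'): matches sub[1] = 'd'
  Position 6 ('d'): no match needed
  Position 7 ('e'): no match needed
  Position 8 ('c'): no match needed
Only matched 2/3 characters => not a subsequence

0


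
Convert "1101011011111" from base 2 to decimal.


Input: "1101011011111" in base 2
Positional expansion:
  Digit '1' (value 1) x 2^12 = 4096
  Digit '1' (value 1) x 2^11 = 2048
  Digit '0' (value 0) x 2^10 = 0
  Digit '1' (value 1) x 2^9 = 512
  Digit '0' (value 0) x 2^8 = 0
  Digit '1' (value 1) x 2^7 = 128
  Digit '1' (value 1) x 2^6 = 64
  Digit '0' (value 0) x 2^5 = 0
  Digit '1' (value 1) x 2^4 = 16
  Digit '1' (value 1) x 2^3 = 8
  Digit '1' (value 1) x 2^2 = 4
  Digit '1' (value 1) x 2^1 = 2
  Digit '1' (value 1) x 2^0 = 1
Sum = 6879

6879


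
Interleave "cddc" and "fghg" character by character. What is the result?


Interleaving "cddc" and "fghg":
  Position 0: 'c' from first, 'f' from second => "cf"
  Position 1: 'd' from first, 'g' from second => "dg"
  Position 2: 'd' from first, 'h' from second => "dh"
  Position 3: 'c' from first, 'g' from second => "cg"
Result: cfdgdhcg

cfdgdhcg


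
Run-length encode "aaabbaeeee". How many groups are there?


Input: aaabbaeeee
Scanning for consecutive runs:
  Group 1: 'a' x 3 (positions 0-2)
  Group 2: 'b' x 2 (positions 3-4)
  Group 3: 'a' x 1 (positions 5-5)
  Group 4: 'e' x 4 (positions 6-9)
Total groups: 4

4


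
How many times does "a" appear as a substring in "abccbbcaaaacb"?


Searching for "a" in "abccbbcaaaacb"
Scanning each position:
  Position 0: "a" => MATCH
  Position 1: "b" => no
  Position 2: "c" => no
  Position 3: "c" => no
  Position 4: "b" => no
  Position 5: "b" => no
  Position 6: "c" => no
  Position 7: "a" => MATCH
  Position 8: "a" => MATCH
  Position 9: "a" => MATCH
  Position 10: "a" => MATCH
  Position 11: "c" => no
  Position 12: "b" => no
Total occurrences: 5

5


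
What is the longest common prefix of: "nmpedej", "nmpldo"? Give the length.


Words: nmpedej, nmpldo
  Position 0: all 'n' => match
  Position 1: all 'm' => match
  Position 2: all 'p' => match
  Position 3: ('e', 'l') => mismatch, stop
LCP = "nmp" (length 3)

3


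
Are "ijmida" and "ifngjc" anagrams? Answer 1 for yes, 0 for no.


Strings: "ijmida", "ifngjc"
Sorted first:  adiijm
Sorted second: cfgijn
Differ at position 0: 'a' vs 'c' => not anagrams

0


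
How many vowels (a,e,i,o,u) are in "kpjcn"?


Input: kpjcn
Checking each character:
  'k' at position 0: consonant
  'p' at position 1: consonant
  'j' at position 2: consonant
  'c' at position 3: consonant
  'n' at position 4: consonant
Total vowels: 0

0


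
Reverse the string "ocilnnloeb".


Input: ocilnnloeb
Reading characters right to left:
  Position 9: 'b'
  Position 8: 'e'
  Position 7: 'o'
  Position 6: 'l'
  Position 5: 'n'
  Position 4: 'n'
  Position 3: 'l'
  Position 2: 'i'
  Position 1: 'c'
  Position 0: 'o'
Reversed: beolnnlico

beolnnlico


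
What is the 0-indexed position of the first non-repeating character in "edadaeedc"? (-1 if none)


Input: edadaeedc
Character frequencies:
  'a': 2
  'c': 1
  'd': 3
  'e': 3
Scanning left to right for freq == 1:
  Position 0 ('e'): freq=3, skip
  Position 1 ('d'): freq=3, skip
  Position 2 ('a'): freq=2, skip
  Position 3 ('d'): freq=3, skip
  Position 4 ('a'): freq=2, skip
  Position 5 ('e'): freq=3, skip
  Position 6 ('e'): freq=3, skip
  Position 7 ('d'): freq=3, skip
  Position 8 ('c'): unique! => answer = 8

8


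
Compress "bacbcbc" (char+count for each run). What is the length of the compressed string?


Input: bacbcbc
Runs:
  'b' x 1 => "b1"
  'a' x 1 => "a1"
  'c' x 1 => "c1"
  'b' x 1 => "b1"
  'c' x 1 => "c1"
  'b' x 1 => "b1"
  'c' x 1 => "c1"
Compressed: "b1a1c1b1c1b1c1"
Compressed length: 14

14


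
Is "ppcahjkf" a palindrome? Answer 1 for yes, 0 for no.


Input: ppcahjkf
Reversed: fkjhacpp
  Compare pos 0 ('p') with pos 7 ('f'): MISMATCH
  Compare pos 1 ('p') with pos 6 ('k'): MISMATCH
  Compare pos 2 ('c') with pos 5 ('j'): MISMATCH
  Compare pos 3 ('a') with pos 4 ('h'): MISMATCH
Result: not a palindrome

0


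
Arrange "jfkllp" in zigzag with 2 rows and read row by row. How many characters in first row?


Zigzag "jfkllp" into 2 rows:
Placing characters:
  'j' => row 0
  'f' => row 1
  'k' => row 0
  'l' => row 1
  'l' => row 0
  'p' => row 1
Rows:
  Row 0: "jkl"
  Row 1: "flp"
First row length: 3

3


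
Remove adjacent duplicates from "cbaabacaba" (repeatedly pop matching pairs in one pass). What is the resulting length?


Input: cbaabacaba
Stack-based adjacent duplicate removal:
  Read 'c': push. Stack: c
  Read 'b': push. Stack: cb
  Read 'a': push. Stack: cba
  Read 'a': matches stack top 'a' => pop. Stack: cb
  Read 'b': matches stack top 'b' => pop. Stack: c
  Read 'a': push. Stack: ca
  Read 'c': push. Stack: cac
  Read 'a': push. Stack: caca
  Read 'b': push. Stack: cacab
  Read 'a': push. Stack: cacaba
Final stack: "cacaba" (length 6)

6


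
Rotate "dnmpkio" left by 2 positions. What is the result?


Input: "dnmpkio", rotate left by 2
First 2 characters: "dn"
Remaining characters: "mpkio"
Concatenate remaining + first: "mpkio" + "dn" = "mpkiodn"

mpkiodn


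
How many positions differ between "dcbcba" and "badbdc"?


Comparing "dcbcba" and "badbdc" position by position:
  Position 0: 'd' vs 'b' => DIFFER
  Position 1: 'c' vs 'a' => DIFFER
  Position 2: 'b' vs 'd' => DIFFER
  Position 3: 'c' vs 'b' => DIFFER
  Position 4: 'b' vs 'd' => DIFFER
  Position 5: 'a' vs 'c' => DIFFER
Positions that differ: 6

6


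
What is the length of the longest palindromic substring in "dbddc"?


Input: "dbddc"
Checking substrings for palindromes:
  [0:3] "dbd" (len 3) => palindrome
  [2:4] "dd" (len 2) => palindrome
Longest palindromic substring: "dbd" with length 3

3


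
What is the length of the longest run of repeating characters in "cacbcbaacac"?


Input: "cacbcbaacac"
Scanning for longest run:
  Position 1 ('a'): new char, reset run to 1
  Position 2 ('c'): new char, reset run to 1
  Position 3 ('b'): new char, reset run to 1
  Position 4 ('c'): new char, reset run to 1
  Position 5 ('b'): new char, reset run to 1
  Position 6 ('a'): new char, reset run to 1
  Position 7 ('a'): continues run of 'a', length=2
  Position 8 ('c'): new char, reset run to 1
  Position 9 ('a'): new char, reset run to 1
  Position 10 ('c'): new char, reset run to 1
Longest run: 'a' with length 2

2


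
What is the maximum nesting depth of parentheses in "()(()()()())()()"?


Input: "()(()()()())()()"
Tracking depth:
  Position 0 '(': depth becomes 1
  Position 1 ')': depth becomes 0
  Position 2 '(': depth becomes 1
  Position 3 '(': depth becomes 2
  Position 4 ')': depth becomes 1
  Position 5 '(': depth becomes 2
  Position 6 ')': depth becomes 1
  Position 7 '(': depth becomes 2
  Position 8 ')': depth becomes 1
  Position 9 '(': depth becomes 2
  Position 10 ')': depth becomes 1
  Position 11 ')': depth becomes 0
  Position 12 '(': depth becomes 1
  Position 13 ')': depth becomes 0
  Position 14 '(': depth becomes 1
  Position 15 ')': depth becomes 0
Maximum depth reached: 2

2


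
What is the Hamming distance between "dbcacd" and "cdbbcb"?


Comparing "dbcacd" and "cdbbcb" position by position:
  Position 0: 'd' vs 'c' => differ
  Position 1: 'b' vs 'd' => differ
  Position 2: 'c' vs 'b' => differ
  Position 3: 'a' vs 'b' => differ
  Position 4: 'c' vs 'c' => same
  Position 5: 'd' vs 'b' => differ
Total differences (Hamming distance): 5

5


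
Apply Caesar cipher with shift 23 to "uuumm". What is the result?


Caesar cipher: shift "uuumm" by 23
  'u' (pos 20) + 23 = pos 17 = 'r'
  'u' (pos 20) + 23 = pos 17 = 'r'
  'u' (pos 20) + 23 = pos 17 = 'r'
  'm' (pos 12) + 23 = pos 9 = 'j'
  'm' (pos 12) + 23 = pos 9 = 'j'
Result: rrrjj

rrrjj


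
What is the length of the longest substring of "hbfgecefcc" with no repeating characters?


Input: "hbfgecefcc"
Sliding window (track last position of each char):
  Position 0 ('h'): window [0,0] length 1 -- new best
  Position 1 ('b'): window [0,1] length 2 -- new best
  Position 2 ('f'): window [0,2] length 3 -- new best
  Position 3 ('g'): window [0,3] length 4 -- new best
  Position 4 ('e'): window [0,4] length 5 -- new best
  Position 5 ('c'): window [0,5] length 6 -- new best
  Position 6 ('e'): repeat (last at 4), move window start to 5
  Position 6 ('e'): window [5,6] length 2
  Position 7 ('f'): window [5,7] length 3
  Position 8 ('c'): repeat (last at 5), move window start to 6
  Position 8 ('c'): window [6,8] length 3
  Position 9 ('c'): repeat (last at 8), move window start to 9
  Position 9 ('c'): window [9,9] length 1
Longest substring with no repeats: "hbfgec" with length 6

6


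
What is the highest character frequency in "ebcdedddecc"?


Input: ebcdedddecc
Character counts:
  'b': 1
  'c': 3
  'd': 4
  'e': 3
Maximum frequency: 4

4


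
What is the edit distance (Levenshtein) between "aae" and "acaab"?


Computing edit distance: "aae" -> "acaab"
DP table:
           a    c    a    a    b
      0    1    2    3    4    5
  a   1    0    1    2    3    4
  a   2    1    1    1    2    3
  e   3    2    2    2    2    3
Edit distance = dp[3][5] = 3

3


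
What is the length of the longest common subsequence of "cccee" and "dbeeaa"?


LCS of "cccee" and "dbeeaa"
DP table:
           d    b    e    e    a    a
      0    0    0    0    0    0    0
  c   0    0    0    0    0    0    0
  c   0    0    0    0    0    0    0
  c   0    0    0    0    0    0    0
  e   0    0    0    1    1    1    1
  e   0    0    0    1    2    2    2
LCS length = dp[5][6] = 2

2


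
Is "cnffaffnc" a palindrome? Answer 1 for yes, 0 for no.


Input: cnffaffnc
Reversed: cnffaffnc
  Compare pos 0 ('c') with pos 8 ('c'): match
  Compare pos 1 ('n') with pos 7 ('n'): match
  Compare pos 2 ('f') with pos 6 ('f'): match
  Compare pos 3 ('f') with pos 5 ('f'): match
Result: palindrome

1


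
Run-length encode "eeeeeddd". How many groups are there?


Input: eeeeeddd
Scanning for consecutive runs:
  Group 1: 'e' x 5 (positions 0-4)
  Group 2: 'd' x 3 (positions 5-7)
Total groups: 2

2


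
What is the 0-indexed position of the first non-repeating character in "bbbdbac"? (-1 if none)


Input: bbbdbac
Character frequencies:
  'a': 1
  'b': 4
  'c': 1
  'd': 1
Scanning left to right for freq == 1:
  Position 0 ('b'): freq=4, skip
  Position 1 ('b'): freq=4, skip
  Position 2 ('b'): freq=4, skip
  Position 3 ('d'): unique! => answer = 3

3


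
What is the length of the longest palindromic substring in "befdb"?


Input: "befdb"
Checking substrings for palindromes:
  No multi-char palindromic substrings found
Longest palindromic substring: "b" with length 1

1


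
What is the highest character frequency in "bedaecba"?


Input: bedaecba
Character counts:
  'a': 2
  'b': 2
  'c': 1
  'd': 1
  'e': 2
Maximum frequency: 2

2


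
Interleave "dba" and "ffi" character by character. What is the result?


Interleaving "dba" and "ffi":
  Position 0: 'd' from first, 'f' from second => "df"
  Position 1: 'b' from first, 'f' from second => "bf"
  Position 2: 'a' from first, 'i' from second => "ai"
Result: dfbfai

dfbfai


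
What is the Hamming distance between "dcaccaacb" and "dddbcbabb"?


Comparing "dcaccaacb" and "dddbcbabb" position by position:
  Position 0: 'd' vs 'd' => same
  Position 1: 'c' vs 'd' => differ
  Position 2: 'a' vs 'd' => differ
  Position 3: 'c' vs 'b' => differ
  Position 4: 'c' vs 'c' => same
  Position 5: 'a' vs 'b' => differ
  Position 6: 'a' vs 'a' => same
  Position 7: 'c' vs 'b' => differ
  Position 8: 'b' vs 'b' => same
Total differences (Hamming distance): 5

5


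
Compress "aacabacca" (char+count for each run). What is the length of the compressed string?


Input: aacabacca
Runs:
  'a' x 2 => "a2"
  'c' x 1 => "c1"
  'a' x 1 => "a1"
  'b' x 1 => "b1"
  'a' x 1 => "a1"
  'c' x 2 => "c2"
  'a' x 1 => "a1"
Compressed: "a2c1a1b1a1c2a1"
Compressed length: 14

14


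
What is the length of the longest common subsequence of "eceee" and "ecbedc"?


LCS of "eceee" and "ecbedc"
DP table:
           e    c    b    e    d    c
      0    0    0    0    0    0    0
  e   0    1    1    1    1    1    1
  c   0    1    2    2    2    2    2
  e   0    1    2    2    3    3    3
  e   0    1    2    2    3    3    3
  e   0    1    2    2    3    3    3
LCS length = dp[5][6] = 3

3


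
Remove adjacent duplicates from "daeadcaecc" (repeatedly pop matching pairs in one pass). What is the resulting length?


Input: daeadcaecc
Stack-based adjacent duplicate removal:
  Read 'd': push. Stack: d
  Read 'a': push. Stack: da
  Read 'e': push. Stack: dae
  Read 'a': push. Stack: daea
  Read 'd': push. Stack: daead
  Read 'c': push. Stack: daeadc
  Read 'a': push. Stack: daeadca
  Read 'e': push. Stack: daeadcae
  Read 'c': push. Stack: daeadcaec
  Read 'c': matches stack top 'c' => pop. Stack: daeadcae
Final stack: "daeadcae" (length 8)

8


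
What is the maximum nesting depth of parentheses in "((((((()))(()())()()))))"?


Input: "((((((()))(()())()()))))"
Tracking depth:
  Position 0 '(': depth becomes 1
  Position 1 '(': depth becomes 2
  Position 2 '(': depth becomes 3
  Position 3 '(': depth becomes 4
  Position 4 '(': depth becomes 5
  Position 5 '(': depth becomes 6
  Position 6 '(': depth becomes 7
  Position 7 ')': depth becomes 6
  Position 8 ')': depth becomes 5
  Position 9 ')': depth becomes 4
  Position 10 '(': depth becomes 5
  Position 11 '(': depth becomes 6
  Position 12 ')': depth becomes 5
  Position 13 '(': depth becomes 6
  Position 14 ')': depth becomes 5
  Position 15 ')': depth becomes 4
  Position 16 '(': depth becomes 5
  Position 17 ')': depth becomes 4
  Position 18 '(': depth becomes 5
  Position 19 ')': depth becomes 4
  Position 20 ')': depth becomes 3
  Position 21 ')': depth becomes 2
  Position 22 ')': depth becomes 1
  Position 23 ')': depth becomes 0
Maximum depth reached: 7

7


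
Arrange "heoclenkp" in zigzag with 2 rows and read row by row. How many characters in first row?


Zigzag "heoclenkp" into 2 rows:
Placing characters:
  'h' => row 0
  'e' => row 1
  'o' => row 0
  'c' => row 1
  'l' => row 0
  'e' => row 1
  'n' => row 0
  'k' => row 1
  'p' => row 0
Rows:
  Row 0: "holnp"
  Row 1: "ecek"
First row length: 5

5


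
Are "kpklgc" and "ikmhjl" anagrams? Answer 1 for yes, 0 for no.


Strings: "kpklgc", "ikmhjl"
Sorted first:  cgkklp
Sorted second: hijklm
Differ at position 0: 'c' vs 'h' => not anagrams

0


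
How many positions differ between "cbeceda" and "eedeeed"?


Comparing "cbeceda" and "eedeeed" position by position:
  Position 0: 'c' vs 'e' => DIFFER
  Position 1: 'b' vs 'e' => DIFFER
  Position 2: 'e' vs 'd' => DIFFER
  Position 3: 'c' vs 'e' => DIFFER
  Position 4: 'e' vs 'e' => same
  Position 5: 'd' vs 'e' => DIFFER
  Position 6: 'a' vs 'd' => DIFFER
Positions that differ: 6

6


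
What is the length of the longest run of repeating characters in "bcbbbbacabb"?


Input: "bcbbbbacabb"
Scanning for longest run:
  Position 1 ('c'): new char, reset run to 1
  Position 2 ('b'): new char, reset run to 1
  Position 3 ('b'): continues run of 'b', length=2
  Position 4 ('b'): continues run of 'b', length=3
  Position 5 ('b'): continues run of 'b', length=4
  Position 6 ('a'): new char, reset run to 1
  Position 7 ('c'): new char, reset run to 1
  Position 8 ('a'): new char, reset run to 1
  Position 9 ('b'): new char, reset run to 1
  Position 10 ('b'): continues run of 'b', length=2
Longest run: 'b' with length 4

4


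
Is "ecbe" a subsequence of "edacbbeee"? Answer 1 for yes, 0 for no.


Check if "ecbe" is a subsequence of "edacbbeee"
Greedy scan:
  Position 0 ('e'): matches sub[0] = 'e'
  Position 1 ('d'): no match needed
  Position 2 ('a'): no match needed
  Position 3 ('c'): matches sub[1] = 'c'
  Position 4 ('b'): matches sub[2] = 'b'
  Position 5 ('b'): no match needed
  Position 6 ('e'): matches sub[3] = 'e'
  Position 7 ('e'): no match needed
  Position 8 ('e'): no match needed
All 4 characters matched => is a subsequence

1


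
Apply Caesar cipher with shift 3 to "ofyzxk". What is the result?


Caesar cipher: shift "ofyzxk" by 3
  'o' (pos 14) + 3 = pos 17 = 'r'
  'f' (pos 5) + 3 = pos 8 = 'i'
  'y' (pos 24) + 3 = pos 1 = 'b'
  'z' (pos 25) + 3 = pos 2 = 'c'
  'x' (pos 23) + 3 = pos 0 = 'a'
  'k' (pos 10) + 3 = pos 13 = 'n'
Result: ribcan

ribcan


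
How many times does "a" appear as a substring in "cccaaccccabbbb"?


Searching for "a" in "cccaaccccabbbb"
Scanning each position:
  Position 0: "c" => no
  Position 1: "c" => no
  Position 2: "c" => no
  Position 3: "a" => MATCH
  Position 4: "a" => MATCH
  Position 5: "c" => no
  Position 6: "c" => no
  Position 7: "c" => no
  Position 8: "c" => no
  Position 9: "a" => MATCH
  Position 10: "b" => no
  Position 11: "b" => no
  Position 12: "b" => no
  Position 13: "b" => no
Total occurrences: 3

3


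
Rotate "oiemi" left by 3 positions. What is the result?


Input: "oiemi", rotate left by 3
First 3 characters: "oie"
Remaining characters: "mi"
Concatenate remaining + first: "mi" + "oie" = "mioie"

mioie


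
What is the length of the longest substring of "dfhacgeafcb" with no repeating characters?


Input: "dfhacgeafcb"
Sliding window (track last position of each char):
  Position 0 ('d'): window [0,0] length 1 -- new best
  Position 1 ('f'): window [0,1] length 2 -- new best
  Position 2 ('h'): window [0,2] length 3 -- new best
  Position 3 ('a'): window [0,3] length 4 -- new best
  Position 4 ('c'): window [0,4] length 5 -- new best
  Position 5 ('g'): window [0,5] length 6 -- new best
  Position 6 ('e'): window [0,6] length 7 -- new best
  Position 7 ('a'): repeat (last at 3), move window start to 4
  Position 7 ('a'): window [4,7] length 4
  Position 8 ('f'): window [4,8] length 5
  Position 9 ('c'): repeat (last at 4), move window start to 5
  Position 9 ('c'): window [5,9] length 5
  Position 10 ('b'): window [5,10] length 6
Longest substring with no repeats: "dfhacge" with length 7

7


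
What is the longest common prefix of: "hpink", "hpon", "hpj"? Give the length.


Words: hpink, hpon, hpj
  Position 0: all 'h' => match
  Position 1: all 'p' => match
  Position 2: ('i', 'o', 'j') => mismatch, stop
LCP = "hp" (length 2)

2


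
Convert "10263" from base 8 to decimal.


Input: "10263" in base 8
Positional expansion:
  Digit '1' (value 1) x 8^4 = 4096
  Digit '0' (value 0) x 8^3 = 0
  Digit '2' (value 2) x 8^2 = 128
  Digit '6' (value 6) x 8^1 = 48
  Digit '3' (value 3) x 8^0 = 3
Sum = 4275

4275


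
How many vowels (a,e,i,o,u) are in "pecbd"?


Input: pecbd
Checking each character:
  'p' at position 0: consonant
  'e' at position 1: vowel (running total: 1)
  'c' at position 2: consonant
  'b' at position 3: consonant
  'd' at position 4: consonant
Total vowels: 1

1


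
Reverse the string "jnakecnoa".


Input: jnakecnoa
Reading characters right to left:
  Position 8: 'a'
  Position 7: 'o'
  Position 6: 'n'
  Position 5: 'c'
  Position 4: 'e'
  Position 3: 'k'
  Position 2: 'a'
  Position 1: 'n'
  Position 0: 'j'
Reversed: aoncekanj

aoncekanj


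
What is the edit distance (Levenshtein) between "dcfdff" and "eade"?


Computing edit distance: "dcfdff" -> "eade"
DP table:
           e    a    d    e
      0    1    2    3    4
  d   1    1    2    2    3
  c   2    2    2    3    3
  f   3    3    3    3    4
  d   4    4    4    3    4
  f   5    5    5    4    4
  f   6    6    6    5    5
Edit distance = dp[6][4] = 5

5


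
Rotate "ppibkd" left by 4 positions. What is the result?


Input: "ppibkd", rotate left by 4
First 4 characters: "ppib"
Remaining characters: "kd"
Concatenate remaining + first: "kd" + "ppib" = "kdppib"

kdppib


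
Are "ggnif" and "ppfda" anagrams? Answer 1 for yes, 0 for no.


Strings: "ggnif", "ppfda"
Sorted first:  fggin
Sorted second: adfpp
Differ at position 0: 'f' vs 'a' => not anagrams

0


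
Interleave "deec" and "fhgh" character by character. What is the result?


Interleaving "deec" and "fhgh":
  Position 0: 'd' from first, 'f' from second => "df"
  Position 1: 'e' from first, 'h' from second => "eh"
  Position 2: 'e' from first, 'g' from second => "eg"
  Position 3: 'c' from first, 'h' from second => "ch"
Result: dfehegch

dfehegch


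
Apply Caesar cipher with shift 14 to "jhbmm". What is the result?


Caesar cipher: shift "jhbmm" by 14
  'j' (pos 9) + 14 = pos 23 = 'x'
  'h' (pos 7) + 14 = pos 21 = 'v'
  'b' (pos 1) + 14 = pos 15 = 'p'
  'm' (pos 12) + 14 = pos 0 = 'a'
  'm' (pos 12) + 14 = pos 0 = 'a'
Result: xvpaa

xvpaa


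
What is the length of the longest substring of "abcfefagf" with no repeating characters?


Input: "abcfefagf"
Sliding window (track last position of each char):
  Position 0 ('a'): window [0,0] length 1 -- new best
  Position 1 ('b'): window [0,1] length 2 -- new best
  Position 2 ('c'): window [0,2] length 3 -- new best
  Position 3 ('f'): window [0,3] length 4 -- new best
  Position 4 ('e'): window [0,4] length 5 -- new best
  Position 5 ('f'): repeat (last at 3), move window start to 4
  Position 5 ('f'): window [4,5] length 2
  Position 6 ('a'): window [4,6] length 3
  Position 7 ('g'): window [4,7] length 4
  Position 8 ('f'): repeat (last at 5), move window start to 6
  Position 8 ('f'): window [6,8] length 3
Longest substring with no repeats: "abcfe" with length 5

5


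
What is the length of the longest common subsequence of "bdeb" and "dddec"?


LCS of "bdeb" and "dddec"
DP table:
           d    d    d    e    c
      0    0    0    0    0    0
  b   0    0    0    0    0    0
  d   0    1    1    1    1    1
  e   0    1    1    1    2    2
  b   0    1    1    1    2    2
LCS length = dp[4][5] = 2

2


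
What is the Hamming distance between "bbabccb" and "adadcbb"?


Comparing "bbabccb" and "adadcbb" position by position:
  Position 0: 'b' vs 'a' => differ
  Position 1: 'b' vs 'd' => differ
  Position 2: 'a' vs 'a' => same
  Position 3: 'b' vs 'd' => differ
  Position 4: 'c' vs 'c' => same
  Position 5: 'c' vs 'b' => differ
  Position 6: 'b' vs 'b' => same
Total differences (Hamming distance): 4

4


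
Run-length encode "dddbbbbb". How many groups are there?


Input: dddbbbbb
Scanning for consecutive runs:
  Group 1: 'd' x 3 (positions 0-2)
  Group 2: 'b' x 5 (positions 3-7)
Total groups: 2

2


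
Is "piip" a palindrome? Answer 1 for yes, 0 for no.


Input: piip
Reversed: piip
  Compare pos 0 ('p') with pos 3 ('p'): match
  Compare pos 1 ('i') with pos 2 ('i'): match
Result: palindrome

1


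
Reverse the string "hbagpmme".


Input: hbagpmme
Reading characters right to left:
  Position 7: 'e'
  Position 6: 'm'
  Position 5: 'm'
  Position 4: 'p'
  Position 3: 'g'
  Position 2: 'a'
  Position 1: 'b'
  Position 0: 'h'
Reversed: emmpgabh

emmpgabh


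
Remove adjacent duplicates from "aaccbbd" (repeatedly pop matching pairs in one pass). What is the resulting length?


Input: aaccbbd
Stack-based adjacent duplicate removal:
  Read 'a': push. Stack: a
  Read 'a': matches stack top 'a' => pop. Stack: (empty)
  Read 'c': push. Stack: c
  Read 'c': matches stack top 'c' => pop. Stack: (empty)
  Read 'b': push. Stack: b
  Read 'b': matches stack top 'b' => pop. Stack: (empty)
  Read 'd': push. Stack: d
Final stack: "d" (length 1)

1


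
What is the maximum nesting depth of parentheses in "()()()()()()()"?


Input: "()()()()()()()"
Tracking depth:
  Position 0 '(': depth becomes 1
  Position 1 ')': depth becomes 0
  Position 2 '(': depth becomes 1
  Position 3 ')': depth becomes 0
  Position 4 '(': depth becomes 1
  Position 5 ')': depth becomes 0
  Position 6 '(': depth becomes 1
  Position 7 ')': depth becomes 0
  Position 8 '(': depth becomes 1
  Position 9 ')': depth becomes 0
  Position 10 '(': depth becomes 1
  Position 11 ')': depth becomes 0
  Position 12 '(': depth becomes 1
  Position 13 ')': depth becomes 0
Maximum depth reached: 1

1


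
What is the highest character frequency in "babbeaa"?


Input: babbeaa
Character counts:
  'a': 3
  'b': 3
  'e': 1
Maximum frequency: 3

3
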